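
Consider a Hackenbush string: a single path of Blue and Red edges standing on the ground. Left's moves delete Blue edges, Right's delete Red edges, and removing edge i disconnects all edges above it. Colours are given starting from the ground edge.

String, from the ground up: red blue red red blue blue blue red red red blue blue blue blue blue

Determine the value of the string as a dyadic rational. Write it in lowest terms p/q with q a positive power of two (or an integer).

r: Left { none }, Right { 0 } so simplest -1
rb: Left { -1 }, Right { 0 } so simplest -1/2
rbr: Left { -1 }, Right { -1/2; 0 } so simplest -3/4
rbrr: Left { -1 }, Right { -3/4; -1/2; 0 } so simplest -7/8
rbrrb: Left { -1; -7/8 }, Right { -3/4; -1/2; 0 } so simplest -13/16
rbrrbb: Left { -1; -7/8; -13/16 }, Right { -3/4; -1/2; 0 } so simplest -25/32
rbrrbbb: Left { -1; -7/8; -13/16; -25/32 }, Right { -3/4; -1/2; 0 } so simplest -49/64
rbrrbbbr: Left { -1; -7/8; -13/16; -25/32 }, Right { -49/64; -3/4; -1/2; 0 } so simplest -99/128
rbrrbbbrr: Left { -1; -7/8; -13/16; -25/32 }, Right { -99/128; -49/64; -3/4; -1/2; 0 } so simplest -199/256
rbrrbbbrrr: Left { -1; -7/8; -13/16; -25/32 }, Right { -199/256; -99/128; -49/64; -3/4; -1/2; 0 } so simplest -399/512
rbrrbbbrrrb: Left { -1; -7/8; -13/16; -25/32; -399/512 }, Right { -199/256; -99/128; -49/64; -3/4; -1/2; 0 } so simplest -797/1024
rbrrbbbrrrbb: Left { -1; -7/8; -13/16; -25/32; -399/512; -797/1024 }, Right { -199/256; -99/128; -49/64; -3/4; -1/2; 0 } so simplest -1593/2048
rbrrbbbrrrbbb: Left { -1; -7/8; -13/16; -25/32; -399/512; -797/1024; -1593/2048 }, Right { -199/256; -99/128; -49/64; -3/4; -1/2; 0 } so simplest -3185/4096
rbrrbbbrrrbbbb: Left { -1; -7/8; -13/16; -25/32; -399/512; -797/1024; -1593/2048; -3185/4096 }, Right { -199/256; -99/128; -49/64; -3/4; -1/2; 0 } so simplest -6369/8192
rbrrbbbrrrbbbbb: Left { -1; -7/8; -13/16; -25/32; -399/512; -797/1024; -1593/2048; -3185/4096; -6369/8192 }, Right { -199/256; -99/128; -49/64; -3/4; -1/2; 0 } so simplest -12737/16384

-12737/16384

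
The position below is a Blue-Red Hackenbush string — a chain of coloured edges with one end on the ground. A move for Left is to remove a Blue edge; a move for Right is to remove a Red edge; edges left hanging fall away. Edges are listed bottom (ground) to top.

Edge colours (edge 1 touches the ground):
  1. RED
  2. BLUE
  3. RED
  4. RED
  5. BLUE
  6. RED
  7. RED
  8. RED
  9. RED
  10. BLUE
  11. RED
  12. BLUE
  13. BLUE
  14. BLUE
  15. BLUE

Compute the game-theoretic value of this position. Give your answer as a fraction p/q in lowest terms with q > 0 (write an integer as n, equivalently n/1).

-14241/16384

Build v(s[:k]) for k = 1..15, string s = RED BLUE RED RED BLUE RED RED RED RED BLUE RED BLUE BLUE BLUE BLUE.
edge 1 of 15 (RED): {  | 0 } => -1
edge 2 of 15 (BLUE): { -1 | 0 } => -1/2
edge 3 of 15 (RED): { -1 | -1/2,0 } => -3/4
edge 4 of 15 (RED): { -1 | -3/4,-1/2,0 } => -7/8
edge 5 of 15 (BLUE): { -1,-7/8 | -3/4,-1/2,0 } => -13/16
edge 6 of 15 (RED): { -1,-7/8 | -13/16,-3/4,-1/2,0 } => -27/32
edge 7 of 15 (RED): { -1,-7/8 | -27/32,-13/16,-3/4,-1/2,0 } => -55/64
edge 8 of 15 (RED): { -1,-7/8 | -55/64,-27/32,-13/16,-3/4,-1/2,0 } => -111/128
edge 9 of 15 (RED): { -1,-7/8 | -111/128,-55/64,-27/32,-13/16,-3/4,-1/2,0 } => -223/256
edge 10 of 15 (BLUE): { -1,-7/8,-223/256 | -111/128,-55/64,-27/32,-13/16,-3/4,-1/2,0 } => -445/512
edge 11 of 15 (RED): { -1,-7/8,-223/256 | -445/512,-111/128,-55/64,-27/32,-13/16,-3/4,-1/2,0 } => -891/1024
edge 12 of 15 (BLUE): { -1,-7/8,-223/256,-891/1024 | -445/512,-111/128,-55/64,-27/32,-13/16,-3/4,-1/2,0 } => -1781/2048
edge 13 of 15 (BLUE): { -1,-7/8,-223/256,-891/1024,-1781/2048 | -445/512,-111/128,-55/64,-27/32,-13/16,-3/4,-1/2,0 } => -3561/4096
edge 14 of 15 (BLUE): { -1,-7/8,-223/256,-891/1024,-1781/2048,-3561/4096 | -445/512,-111/128,-55/64,-27/32,-13/16,-3/4,-1/2,0 } => -7121/8192
edge 15 of 15 (BLUE): { -1,-7/8,-223/256,-891/1024,-1781/2048,-3561/4096,-7121/8192 | -445/512,-111/128,-55/64,-27/32,-13/16,-3/4,-1/2,0 } => -14241/16384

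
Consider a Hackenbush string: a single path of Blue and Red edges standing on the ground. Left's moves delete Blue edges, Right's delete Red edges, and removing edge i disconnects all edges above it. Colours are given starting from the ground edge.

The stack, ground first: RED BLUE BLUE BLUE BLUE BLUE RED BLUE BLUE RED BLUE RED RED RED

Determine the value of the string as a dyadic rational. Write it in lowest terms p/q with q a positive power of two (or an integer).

Prefix values for RED BLUE BLUE BLUE BLUE BLUE RED BLUE BLUE RED BLUE RED RED RED via {L|R} + simplicity:
1 of 14 · R · max L −∞ · min R 0 -> -1
2 of 14 · RB · max L -1 · min R 0 -> -1/2
3 of 14 · RBB · max L -1/2 · min R 0 -> -1/4
4 of 14 · RBBB · max L -1/4 · min R 0 -> -1/8
5 of 14 · RBBBB · max L -1/8 · min R 0 -> -1/16
6 of 14 · RBBBBB · max L -1/16 · min R 0 -> -1/32
7 of 14 · RBBBBBR · max L -1/16 · min R -1/32 -> -3/64
8 of 14 · RBBBBBRB · max L -3/64 · min R -1/32 -> -5/128
9 of 14 · RBBBBBRBB · max L -5/128 · min R -1/32 -> -9/256
10 of 14 · RBBBBBRBBR · max L -5/128 · min R -9/256 -> -19/512
11 of 14 · RBBBBBRBBRB · max L -19/512 · min R -9/256 -> -37/1024
12 of 14 · RBBBBBRBBRBR · max L -19/512 · min R -37/1024 -> -75/2048
13 of 14 · RBBBBBRBBRBRR · max L -19/512 · min R -75/2048 -> -151/4096
14 of 14 · RBBBBBRBBRBRRR · max L -19/512 · min R -151/4096 -> -303/8192

-303/8192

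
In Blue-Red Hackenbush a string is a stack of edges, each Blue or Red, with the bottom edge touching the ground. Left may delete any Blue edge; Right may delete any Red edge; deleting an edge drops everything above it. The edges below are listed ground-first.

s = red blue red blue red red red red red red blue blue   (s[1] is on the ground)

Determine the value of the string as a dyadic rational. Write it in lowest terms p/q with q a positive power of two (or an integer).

-1529/2048

Recurse on prefixes of the 12-edge string red blue red blue red red red red red red blue blue:
edge 1 of 12 (red): { · | 0 } gives -1
edge 2 of 12 (blue): { -1 | 0 } gives -1/2
edge 3 of 12 (red): { -1 | -1/2; 0 } gives -3/4
edge 4 of 12 (blue): { -1; -3/4 | -1/2; 0 } gives -5/8
edge 5 of 12 (red): { -1; -3/4 | -5/8; -1/2; 0 } gives -11/16
edge 6 of 12 (red): { -1; -3/4 | -11/16; -5/8; -1/2; 0 } gives -23/32
edge 7 of 12 (red): { -1; -3/4 | -23/32; -11/16; -5/8; -1/2; 0 } gives -47/64
edge 8 of 12 (red): { -1; -3/4 | -47/64; -23/32; -11/16; -5/8; -1/2; 0 } gives -95/128
edge 9 of 12 (red): { -1; -3/4 | -95/128; -47/64; -23/32; -11/16; -5/8; -1/2; 0 } gives -191/256
edge 10 of 12 (red): { -1; -3/4 | -191/256; -95/128; -47/64; -23/32; -11/16; -5/8; -1/2; 0 } gives -383/512
edge 11 of 12 (blue): { -1; -3/4; -383/512 | -191/256; -95/128; -47/64; -23/32; -11/16; -5/8; -1/2; 0 } gives -765/1024
edge 12 of 12 (blue): { -1; -3/4; -383/512; -765/1024 | -191/256; -95/128; -47/64; -23/32; -11/16; -5/8; -1/2; 0 } gives -1529/2048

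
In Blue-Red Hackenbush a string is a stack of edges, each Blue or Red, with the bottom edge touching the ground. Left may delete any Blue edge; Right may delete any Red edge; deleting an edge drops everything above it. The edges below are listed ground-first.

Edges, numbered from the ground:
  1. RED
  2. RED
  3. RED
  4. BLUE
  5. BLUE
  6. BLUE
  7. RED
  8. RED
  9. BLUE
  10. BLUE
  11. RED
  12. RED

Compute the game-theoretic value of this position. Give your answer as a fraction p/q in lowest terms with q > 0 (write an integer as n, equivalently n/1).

-1127/512

Recurse on prefixes of the 12-edge string RED RED RED BLUE BLUE BLUE RED RED BLUE BLUE RED RED:
v(R) = { ∅ | 0 } so -1
v(RR) = { ∅ | -1 0 } so -2
v(RRR) = { ∅ | -2 -1 0 } so -3
v(RRRB) = { -3 | -2 -1 0 } so -5/2
v(RRRBB) = { -3 -5/2 | -2 -1 0 } so -9/4
v(RRRBBB) = { -3 -5/2 -9/4 | -2 -1 0 } so -17/8
v(RRRBBBR) = { -3 -5/2 -9/4 | -17/8 -2 -1 0 } so -35/16
v(RRRBBBRR) = { -3 -5/2 -9/4 | -35/16 -17/8 -2 -1 0 } so -71/32
v(RRRBBBRRB) = { -3 -5/2 -9/4 -71/32 | -35/16 -17/8 -2 -1 0 } so -141/64
v(RRRBBBRRBB) = { -3 -5/2 -9/4 -71/32 -141/64 | -35/16 -17/8 -2 -1 0 } so -281/128
v(RRRBBBRRBBR) = { -3 -5/2 -9/4 -71/32 -141/64 | -281/128 -35/16 -17/8 -2 -1 0 } so -563/256
v(RRRBBBRRBBRR) = { -3 -5/2 -9/4 -71/32 -141/64 | -563/256 -281/128 -35/16 -17/8 -2 -1 0 } so -1127/512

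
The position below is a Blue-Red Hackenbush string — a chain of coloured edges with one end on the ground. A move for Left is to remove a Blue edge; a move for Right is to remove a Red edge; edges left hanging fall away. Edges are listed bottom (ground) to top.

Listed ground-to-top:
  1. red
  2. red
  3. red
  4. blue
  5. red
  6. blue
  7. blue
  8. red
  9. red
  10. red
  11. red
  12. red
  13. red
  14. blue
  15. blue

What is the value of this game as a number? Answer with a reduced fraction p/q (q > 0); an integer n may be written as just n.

-10745/4096

Recurse on prefixes of the 15-edge string red red red blue red blue blue red red red red red red blue blue:
edge 1 of 15 (red): { ∅ | 0 } so -1
edge 2 of 15 (red): { ∅ | -1,0 } so -2
edge 3 of 15 (red): { ∅ | -2,-1,0 } so -3
edge 4 of 15 (blue): { -3 | -2,-1,0 } so -5/2
edge 5 of 15 (red): { -3 | -5/2,-2,-1,0 } so -11/4
edge 6 of 15 (blue): { -3,-11/4 | -5/2,-2,-1,0 } so -21/8
edge 7 of 15 (blue): { -3,-11/4,-21/8 | -5/2,-2,-1,0 } so -41/16
edge 8 of 15 (red): { -3,-11/4,-21/8 | -41/16,-5/2,-2,-1,0 } so -83/32
edge 9 of 15 (red): { -3,-11/4,-21/8 | -83/32,-41/16,-5/2,-2,-1,0 } so -167/64
edge 10 of 15 (red): { -3,-11/4,-21/8 | -167/64,-83/32,-41/16,-5/2,-2,-1,0 } so -335/128
edge 11 of 15 (red): { -3,-11/4,-21/8 | -335/128,-167/64,-83/32,-41/16,-5/2,-2,-1,0 } so -671/256
edge 12 of 15 (red): { -3,-11/4,-21/8 | -671/256,-335/128,-167/64,-83/32,-41/16,-5/2,-2,-1,0 } so -1343/512
edge 13 of 15 (red): { -3,-11/4,-21/8 | -1343/512,-671/256,-335/128,-167/64,-83/32,-41/16,-5/2,-2,-1,0 } so -2687/1024
edge 14 of 15 (blue): { -3,-11/4,-21/8,-2687/1024 | -1343/512,-671/256,-335/128,-167/64,-83/32,-41/16,-5/2,-2,-1,0 } so -5373/2048
edge 15 of 15 (blue): { -3,-11/4,-21/8,-2687/1024,-5373/2048 | -1343/512,-671/256,-335/128,-167/64,-83/32,-41/16,-5/2,-2,-1,0 } so -10745/4096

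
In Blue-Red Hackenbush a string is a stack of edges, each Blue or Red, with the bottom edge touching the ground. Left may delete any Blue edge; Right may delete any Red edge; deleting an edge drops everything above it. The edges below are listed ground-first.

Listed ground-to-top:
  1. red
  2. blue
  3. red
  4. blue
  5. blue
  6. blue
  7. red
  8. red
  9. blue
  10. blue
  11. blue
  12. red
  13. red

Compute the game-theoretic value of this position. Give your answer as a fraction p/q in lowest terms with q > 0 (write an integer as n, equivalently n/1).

-2247/4096

edge 1 of 13 (red): { (no moves) | 0 } -> -1
edge 2 of 13 (blue): { -1 | 0 } -> -1/2
edge 3 of 13 (red): { -1 | -1/2 0 } -> -3/4
edge 4 of 13 (blue): { -1 -3/4 | -1/2 0 } -> -5/8
edge 5 of 13 (blue): { -1 -3/4 -5/8 | -1/2 0 } -> -9/16
edge 6 of 13 (blue): { -1 -3/4 -5/8 -9/16 | -1/2 0 } -> -17/32
edge 7 of 13 (red): { -1 -3/4 -5/8 -9/16 | -17/32 -1/2 0 } -> -35/64
edge 8 of 13 (red): { -1 -3/4 -5/8 -9/16 | -35/64 -17/32 -1/2 0 } -> -71/128
edge 9 of 13 (blue): { -1 -3/4 -5/8 -9/16 -71/128 | -35/64 -17/32 -1/2 0 } -> -141/256
edge 10 of 13 (blue): { -1 -3/4 -5/8 -9/16 -71/128 -141/256 | -35/64 -17/32 -1/2 0 } -> -281/512
edge 11 of 13 (blue): { -1 -3/4 -5/8 -9/16 -71/128 -141/256 -281/512 | -35/64 -17/32 -1/2 0 } -> -561/1024
edge 12 of 13 (red): { -1 -3/4 -5/8 -9/16 -71/128 -141/256 -281/512 | -561/1024 -35/64 -17/32 -1/2 0 } -> -1123/2048
edge 13 of 13 (red): { -1 -3/4 -5/8 -9/16 -71/128 -141/256 -281/512 | -1123/2048 -561/1024 -35/64 -17/32 -1/2 0 } -> -2247/4096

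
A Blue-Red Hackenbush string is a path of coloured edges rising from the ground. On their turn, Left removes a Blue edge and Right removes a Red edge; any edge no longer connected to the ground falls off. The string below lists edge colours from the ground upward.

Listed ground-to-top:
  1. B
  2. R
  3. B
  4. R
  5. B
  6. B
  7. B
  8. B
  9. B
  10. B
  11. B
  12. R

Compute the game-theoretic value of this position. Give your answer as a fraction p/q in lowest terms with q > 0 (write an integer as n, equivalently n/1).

1533/2048

B: Left { 0 }, Right {  } => simplest 1
BR: Left { 0 }, Right { 1 } => simplest 1/2
BRB: Left { 0; 1/2 }, Right { 1 } => simplest 3/4
BRBR: Left { 0; 1/2 }, Right { 3/4; 1 } => simplest 5/8
BRBRB: Left { 0; 1/2; 5/8 }, Right { 3/4; 1 } => simplest 11/16
BRBRBB: Left { 0; 1/2; 5/8; 11/16 }, Right { 3/4; 1 } => simplest 23/32
BRBRBBB: Left { 0; 1/2; 5/8; 11/16; 23/32 }, Right { 3/4; 1 } => simplest 47/64
BRBRBBBB: Left { 0; 1/2; 5/8; 11/16; 23/32; 47/64 }, Right { 3/4; 1 } => simplest 95/128
BRBRBBBBB: Left { 0; 1/2; 5/8; 11/16; 23/32; 47/64; 95/128 }, Right { 3/4; 1 } => simplest 191/256
BRBRBBBBBB: Left { 0; 1/2; 5/8; 11/16; 23/32; 47/64; 95/128; 191/256 }, Right { 3/4; 1 } => simplest 383/512
BRBRBBBBBBB: Left { 0; 1/2; 5/8; 11/16; 23/32; 47/64; 95/128; 191/256; 383/512 }, Right { 3/4; 1 } => simplest 767/1024
BRBRBBBBBBBR: Left { 0; 1/2; 5/8; 11/16; 23/32; 47/64; 95/128; 191/256; 383/512 }, Right { 767/1024; 3/4; 1 } => simplest 1533/2048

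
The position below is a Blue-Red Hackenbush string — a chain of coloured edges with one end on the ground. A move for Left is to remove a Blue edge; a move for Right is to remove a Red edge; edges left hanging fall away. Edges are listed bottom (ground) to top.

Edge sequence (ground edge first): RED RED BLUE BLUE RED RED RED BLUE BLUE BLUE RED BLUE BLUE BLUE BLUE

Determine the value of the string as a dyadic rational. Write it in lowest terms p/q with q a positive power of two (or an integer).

-11809/8192

Recurse on prefixes of the 15-edge string RED RED BLUE BLUE RED RED RED BLUE BLUE BLUE RED BLUE BLUE BLUE BLUE:
1 of 15 · R · max L −∞ · min R 0 -> -1
2 of 15 · RR · max L −∞ · min R -1 -> -2
3 of 15 · RRB · max L -2 · min R -1 -> -3/2
4 of 15 · RRBB · max L -3/2 · min R -1 -> -5/4
5 of 15 · RRBBR · max L -3/2 · min R -5/4 -> -11/8
6 of 15 · RRBBRR · max L -3/2 · min R -11/8 -> -23/16
7 of 15 · RRBBRRR · max L -3/2 · min R -23/16 -> -47/32
8 of 15 · RRBBRRRB · max L -47/32 · min R -23/16 -> -93/64
9 of 15 · RRBBRRRBB · max L -93/64 · min R -23/16 -> -185/128
10 of 15 · RRBBRRRBBB · max L -185/128 · min R -23/16 -> -369/256
11 of 15 · RRBBRRRBBBR · max L -185/128 · min R -369/256 -> -739/512
12 of 15 · RRBBRRRBBBRB · max L -739/512 · min R -369/256 -> -1477/1024
13 of 15 · RRBBRRRBBBRBB · max L -1477/1024 · min R -369/256 -> -2953/2048
14 of 15 · RRBBRRRBBBRBBB · max L -2953/2048 · min R -369/256 -> -5905/4096
15 of 15 · RRBBRRRBBBRBBBB · max L -5905/4096 · min R -369/256 -> -11809/8192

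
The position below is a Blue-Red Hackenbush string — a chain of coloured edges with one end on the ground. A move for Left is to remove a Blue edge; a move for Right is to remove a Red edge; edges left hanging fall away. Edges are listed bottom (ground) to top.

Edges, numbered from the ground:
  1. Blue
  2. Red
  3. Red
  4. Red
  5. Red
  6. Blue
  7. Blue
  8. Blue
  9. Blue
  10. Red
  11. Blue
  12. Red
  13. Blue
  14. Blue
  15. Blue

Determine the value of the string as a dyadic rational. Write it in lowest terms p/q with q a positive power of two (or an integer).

1967/16384

G_1 [B]  L=[0]  R=[·]  so 1
G_2 [BR]  L=[0]  R=[1]  so 1/2
G_3 [BRR]  L=[0]  R=[1/2; 1]  so 1/4
G_4 [BRRR]  L=[0]  R=[1/4; 1/2; 1]  so 1/8
G_5 [BRRRR]  L=[0]  R=[1/8; 1/4; 1/2; 1]  so 1/16
G_6 [BRRRRB]  L=[0; 1/16]  R=[1/8; 1/4; 1/2; 1]  so 3/32
G_7 [BRRRRBB]  L=[0; 1/16; 3/32]  R=[1/8; 1/4; 1/2; 1]  so 7/64
G_8 [BRRRRBBB]  L=[0; 1/16; 3/32; 7/64]  R=[1/8; 1/4; 1/2; 1]  so 15/128
G_9 [BRRRRBBBB]  L=[0; 1/16; 3/32; 7/64; 15/128]  R=[1/8; 1/4; 1/2; 1]  so 31/256
G_10 [BRRRRBBBBR]  L=[0; 1/16; 3/32; 7/64; 15/128]  R=[31/256; 1/8; 1/4; 1/2; 1]  so 61/512
G_11 [BRRRRBBBBRB]  L=[0; 1/16; 3/32; 7/64; 15/128; 61/512]  R=[31/256; 1/8; 1/4; 1/2; 1]  so 123/1024
G_12 [BRRRRBBBBRBR]  L=[0; 1/16; 3/32; 7/64; 15/128; 61/512]  R=[123/1024; 31/256; 1/8; 1/4; 1/2; 1]  so 245/2048
G_13 [BRRRRBBBBRBRB]  L=[0; 1/16; 3/32; 7/64; 15/128; 61/512; 245/2048]  R=[123/1024; 31/256; 1/8; 1/4; 1/2; 1]  so 491/4096
G_14 [BRRRRBBBBRBRBB]  L=[0; 1/16; 3/32; 7/64; 15/128; 61/512; 245/2048; 491/4096]  R=[123/1024; 31/256; 1/8; 1/4; 1/2; 1]  so 983/8192
G_15 [BRRRRBBBBRBRBBB]  L=[0; 1/16; 3/32; 7/64; 15/128; 61/512; 245/2048; 491/4096; 983/8192]  R=[123/1024; 31/256; 1/8; 1/4; 1/2; 1]  so 1967/16384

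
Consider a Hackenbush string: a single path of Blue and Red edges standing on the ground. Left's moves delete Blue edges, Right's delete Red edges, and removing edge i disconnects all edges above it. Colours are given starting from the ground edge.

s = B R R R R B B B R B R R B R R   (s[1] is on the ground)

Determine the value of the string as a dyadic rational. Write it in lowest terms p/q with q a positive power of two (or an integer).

1 of 15 · B · max L 0 · min R +∞ -> 1
2 of 15 · BR · max L 0 · min R 1 -> 1/2
3 of 15 · BRR · max L 0 · min R 1/2 -> 1/4
4 of 15 · BRRR · max L 0 · min R 1/4 -> 1/8
5 of 15 · BRRRR · max L 0 · min R 1/8 -> 1/16
6 of 15 · BRRRRB · max L 1/16 · min R 1/8 -> 3/32
7 of 15 · BRRRRBB · max L 3/32 · min R 1/8 -> 7/64
8 of 15 · BRRRRBBB · max L 7/64 · min R 1/8 -> 15/128
9 of 15 · BRRRRBBBR · max L 7/64 · min R 15/128 -> 29/256
10 of 15 · BRRRRBBBRB · max L 29/256 · min R 15/128 -> 59/512
11 of 15 · BRRRRBBBRBR · max L 29/256 · min R 59/512 -> 117/1024
12 of 15 · BRRRRBBBRBRR · max L 29/256 · min R 117/1024 -> 233/2048
13 of 15 · BRRRRBBBRBRRB · max L 233/2048 · min R 117/1024 -> 467/4096
14 of 15 · BRRRRBBBRBRRBR · max L 233/2048 · min R 467/4096 -> 933/8192
15 of 15 · BRRRRBBBRBRRBRR · max L 233/2048 · min R 933/8192 -> 1865/16384

1865/16384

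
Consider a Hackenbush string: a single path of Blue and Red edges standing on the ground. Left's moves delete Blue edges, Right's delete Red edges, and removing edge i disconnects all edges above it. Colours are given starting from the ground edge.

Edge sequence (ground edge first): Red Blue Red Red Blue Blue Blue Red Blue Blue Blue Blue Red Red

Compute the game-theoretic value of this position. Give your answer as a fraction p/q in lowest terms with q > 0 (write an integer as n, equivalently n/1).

Prefix values for Red Blue Red Red Blue Blue Blue Red Blue Blue Blue Blue Red Red via {L|R} + simplicity:
g_1 [R]  L=[(no moves)]  R=[0]  → -1
g_2 [RB]  L=[-1]  R=[0]  → -1/2
g_3 [RBR]  L=[-1]  R=[-1/2 0]  → -3/4
g_4 [RBRR]  L=[-1]  R=[-3/4 -1/2 0]  → -7/8
g_5 [RBRRB]  L=[-1 -7/8]  R=[-3/4 -1/2 0]  → -13/16
g_6 [RBRRBB]  L=[-1 -7/8 -13/16]  R=[-3/4 -1/2 0]  → -25/32
g_7 [RBRRBBB]  L=[-1 -7/8 -13/16 -25/32]  R=[-3/4 -1/2 0]  → -49/64
g_8 [RBRRBBBR]  L=[-1 -7/8 -13/16 -25/32]  R=[-49/64 -3/4 -1/2 0]  → -99/128
g_9 [RBRRBBBRB]  L=[-1 -7/8 -13/16 -25/32 -99/128]  R=[-49/64 -3/4 -1/2 0]  → -197/256
g_10 [RBRRBBBRBB]  L=[-1 -7/8 -13/16 -25/32 -99/128 -197/256]  R=[-49/64 -3/4 -1/2 0]  → -393/512
g_11 [RBRRBBBRBBB]  L=[-1 -7/8 -13/16 -25/32 -99/128 -197/256 -393/512]  R=[-49/64 -3/4 -1/2 0]  → -785/1024
g_12 [RBRRBBBRBBBB]  L=[-1 -7/8 -13/16 -25/32 -99/128 -197/256 -393/512 -785/1024]  R=[-49/64 -3/4 -1/2 0]  → -1569/2048
g_13 [RBRRBBBRBBBBR]  L=[-1 -7/8 -13/16 -25/32 -99/128 -197/256 -393/512 -785/1024]  R=[-1569/2048 -49/64 -3/4 -1/2 0]  → -3139/4096
g_14 [RBRRBBBRBBBBRR]  L=[-1 -7/8 -13/16 -25/32 -99/128 -197/256 -393/512 -785/1024]  R=[-3139/4096 -1569/2048 -49/64 -3/4 -1/2 0]  → -6279/8192

-6279/8192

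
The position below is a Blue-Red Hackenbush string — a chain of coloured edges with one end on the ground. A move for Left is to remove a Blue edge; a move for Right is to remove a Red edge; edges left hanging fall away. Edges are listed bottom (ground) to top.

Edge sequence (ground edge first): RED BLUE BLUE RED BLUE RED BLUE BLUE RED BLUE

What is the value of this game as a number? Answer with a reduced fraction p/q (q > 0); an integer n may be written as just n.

-165/512

Recurse on prefixes of the 10-edge string RED BLUE BLUE RED BLUE RED BLUE BLUE RED BLUE:
edge 1 of 10 (RED): { · | 0 } → -1
edge 2 of 10 (BLUE): { -1 | 0 } → -1/2
edge 3 of 10 (BLUE): { -1; -1/2 | 0 } → -1/4
edge 4 of 10 (RED): { -1; -1/2 | -1/4; 0 } → -3/8
edge 5 of 10 (BLUE): { -1; -1/2; -3/8 | -1/4; 0 } → -5/16
edge 6 of 10 (RED): { -1; -1/2; -3/8 | -5/16; -1/4; 0 } → -11/32
edge 7 of 10 (BLUE): { -1; -1/2; -3/8; -11/32 | -5/16; -1/4; 0 } → -21/64
edge 8 of 10 (BLUE): { -1; -1/2; -3/8; -11/32; -21/64 | -5/16; -1/4; 0 } → -41/128
edge 9 of 10 (RED): { -1; -1/2; -3/8; -11/32; -21/64 | -41/128; -5/16; -1/4; 0 } → -83/256
edge 10 of 10 (BLUE): { -1; -1/2; -3/8; -11/32; -21/64; -83/256 | -41/128; -5/16; -1/4; 0 } → -165/512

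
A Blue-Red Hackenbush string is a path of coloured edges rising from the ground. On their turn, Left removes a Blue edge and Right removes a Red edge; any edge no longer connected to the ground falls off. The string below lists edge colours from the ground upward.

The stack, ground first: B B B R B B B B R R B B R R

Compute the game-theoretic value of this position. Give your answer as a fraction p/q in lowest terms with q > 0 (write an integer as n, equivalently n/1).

g(B) = { 0 | ∅ } — 1
g(BB) = { 0 1 | ∅ } — 2
g(BBB) = { 0 1 2 | ∅ } — 3
g(BBBR) = { 0 1 2 | 3 } — 5/2
g(BBBRB) = { 0 1 2 5/2 | 3 } — 11/4
g(BBBRBB) = { 0 1 2 5/2 11/4 | 3 } — 23/8
g(BBBRBBB) = { 0 1 2 5/2 11/4 23/8 | 3 } — 47/16
g(BBBRBBBB) = { 0 1 2 5/2 11/4 23/8 47/16 | 3 } — 95/32
g(BBBRBBBBR) = { 0 1 2 5/2 11/4 23/8 47/16 | 95/32 3 } — 189/64
g(BBBRBBBBRR) = { 0 1 2 5/2 11/4 23/8 47/16 | 189/64 95/32 3 } — 377/128
g(BBBRBBBBRRB) = { 0 1 2 5/2 11/4 23/8 47/16 377/128 | 189/64 95/32 3 } — 755/256
g(BBBRBBBBRRBB) = { 0 1 2 5/2 11/4 23/8 47/16 377/128 755/256 | 189/64 95/32 3 } — 1511/512
g(BBBRBBBBRRBBR) = { 0 1 2 5/2 11/4 23/8 47/16 377/128 755/256 | 1511/512 189/64 95/32 3 } — 3021/1024
g(BBBRBBBBRRBBRR) = { 0 1 2 5/2 11/4 23/8 47/16 377/128 755/256 | 3021/1024 1511/512 189/64 95/32 3 } — 6041/2048

6041/2048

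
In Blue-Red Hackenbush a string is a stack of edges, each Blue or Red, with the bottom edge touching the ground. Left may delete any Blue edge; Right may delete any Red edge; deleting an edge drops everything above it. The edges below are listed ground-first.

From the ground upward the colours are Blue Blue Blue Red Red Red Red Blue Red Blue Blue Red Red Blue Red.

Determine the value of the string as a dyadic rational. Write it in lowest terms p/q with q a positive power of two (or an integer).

v(B) = { 0 | none } -> 1
v(BB) = { 0 1 | none } -> 2
v(BBB) = { 0 1 2 | none } -> 3
v(BBBR) = { 0 1 2 | 3 } -> 5/2
v(BBBRR) = { 0 1 2 | 5/2 3 } -> 9/4
v(BBBRRR) = { 0 1 2 | 9/4 5/2 3 } -> 17/8
v(BBBRRRR) = { 0 1 2 | 17/8 9/4 5/2 3 } -> 33/16
v(BBBRRRRB) = { 0 1 2 33/16 | 17/8 9/4 5/2 3 } -> 67/32
v(BBBRRRRBR) = { 0 1 2 33/16 | 67/32 17/8 9/4 5/2 3 } -> 133/64
v(BBBRRRRBRB) = { 0 1 2 33/16 133/64 | 67/32 17/8 9/4 5/2 3 } -> 267/128
v(BBBRRRRBRBB) = { 0 1 2 33/16 133/64 267/128 | 67/32 17/8 9/4 5/2 3 } -> 535/256
v(BBBRRRRBRBBR) = { 0 1 2 33/16 133/64 267/128 | 535/256 67/32 17/8 9/4 5/2 3 } -> 1069/512
v(BBBRRRRBRBBRR) = { 0 1 2 33/16 133/64 267/128 | 1069/512 535/256 67/32 17/8 9/4 5/2 3 } -> 2137/1024
v(BBBRRRRBRBBRRB) = { 0 1 2 33/16 133/64 267/128 2137/1024 | 1069/512 535/256 67/32 17/8 9/4 5/2 3 } -> 4275/2048
v(BBBRRRRBRBBRRBR) = { 0 1 2 33/16 133/64 267/128 2137/1024 | 4275/2048 1069/512 535/256 67/32 17/8 9/4 5/2 3 } -> 8549/4096

8549/4096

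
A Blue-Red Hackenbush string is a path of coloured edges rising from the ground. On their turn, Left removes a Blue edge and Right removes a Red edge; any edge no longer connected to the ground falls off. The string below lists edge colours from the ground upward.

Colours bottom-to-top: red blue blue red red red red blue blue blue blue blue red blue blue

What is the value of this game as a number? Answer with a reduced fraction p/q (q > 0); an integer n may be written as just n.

step 1: add red to get r; options L={ — } R={ 0 } so -1
step 2: add blue to get rb; options L={ -1 } R={ 0 } so -1/2
step 3: add blue to get rbb; options L={ -1; -1/2 } R={ 0 } so -1/4
step 4: add red to get rbbr; options L={ -1; -1/2 } R={ -1/4; 0 } so -3/8
step 5: add red to get rbbrr; options L={ -1; -1/2 } R={ -3/8; -1/4; 0 } so -7/16
step 6: add red to get rbbrrr; options L={ -1; -1/2 } R={ -7/16; -3/8; -1/4; 0 } so -15/32
step 7: add red to get rbbrrrr; options L={ -1; -1/2 } R={ -15/32; -7/16; -3/8; -1/4; 0 } so -31/64
step 8: add blue to get rbbrrrrb; options L={ -1; -1/2; -31/64 } R={ -15/32; -7/16; -3/8; -1/4; 0 } so -61/128
step 9: add blue to get rbbrrrrbb; options L={ -1; -1/2; -31/64; -61/128 } R={ -15/32; -7/16; -3/8; -1/4; 0 } so -121/256
step 10: add blue to get rbbrrrrbbb; options L={ -1; -1/2; -31/64; -61/128; -121/256 } R={ -15/32; -7/16; -3/8; -1/4; 0 } so -241/512
step 11: add blue to get rbbrrrrbbbb; options L={ -1; -1/2; -31/64; -61/128; -121/256; -241/512 } R={ -15/32; -7/16; -3/8; -1/4; 0 } so -481/1024
step 12: add blue to get rbbrrrrbbbbb; options L={ -1; -1/2; -31/64; -61/128; -121/256; -241/512; -481/1024 } R={ -15/32; -7/16; -3/8; -1/4; 0 } so -961/2048
step 13: add red to get rbbrrrrbbbbbr; options L={ -1; -1/2; -31/64; -61/128; -121/256; -241/512; -481/1024 } R={ -961/2048; -15/32; -7/16; -3/8; -1/4; 0 } so -1923/4096
step 14: add blue to get rbbrrrrbbbbbrb; options L={ -1; -1/2; -31/64; -61/128; -121/256; -241/512; -481/1024; -1923/4096 } R={ -961/2048; -15/32; -7/16; -3/8; -1/4; 0 } so -3845/8192
step 15: add blue to get rbbrrrrbbbbbrbb; options L={ -1; -1/2; -31/64; -61/128; -121/256; -241/512; -481/1024; -1923/4096; -3845/8192 } R={ -961/2048; -15/32; -7/16; -3/8; -1/4; 0 } so -7689/16384

-7689/16384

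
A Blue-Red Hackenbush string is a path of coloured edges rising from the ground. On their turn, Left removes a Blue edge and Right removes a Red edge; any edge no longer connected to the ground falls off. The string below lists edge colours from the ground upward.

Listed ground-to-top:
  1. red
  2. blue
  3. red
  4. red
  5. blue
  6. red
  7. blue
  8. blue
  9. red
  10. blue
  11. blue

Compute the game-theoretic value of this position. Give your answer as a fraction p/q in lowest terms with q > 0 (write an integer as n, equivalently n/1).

Recurse on prefixes of the 11-edge string red blue red red blue red blue blue red blue blue:
g(r) = { · | 0 } ⇒ -1
g(rb) = { -1 | 0 } ⇒ -1/2
g(rbr) = { -1 | -1/2, 0 } ⇒ -3/4
g(rbrr) = { -1 | -3/4, -1/2, 0 } ⇒ -7/8
g(rbrrb) = { -1, -7/8 | -3/4, -1/2, 0 } ⇒ -13/16
g(rbrrbr) = { -1, -7/8 | -13/16, -3/4, -1/2, 0 } ⇒ -27/32
g(rbrrbrb) = { -1, -7/8, -27/32 | -13/16, -3/4, -1/2, 0 } ⇒ -53/64
g(rbrrbrbb) = { -1, -7/8, -27/32, -53/64 | -13/16, -3/4, -1/2, 0 } ⇒ -105/128
g(rbrrbrbbr) = { -1, -7/8, -27/32, -53/64 | -105/128, -13/16, -3/4, -1/2, 0 } ⇒ -211/256
g(rbrrbrbbrb) = { -1, -7/8, -27/32, -53/64, -211/256 | -105/128, -13/16, -3/4, -1/2, 0 } ⇒ -421/512
g(rbrrbrbbrbb) = { -1, -7/8, -27/32, -53/64, -211/256, -421/512 | -105/128, -13/16, -3/4, -1/2, 0 } ⇒ -841/1024

-841/1024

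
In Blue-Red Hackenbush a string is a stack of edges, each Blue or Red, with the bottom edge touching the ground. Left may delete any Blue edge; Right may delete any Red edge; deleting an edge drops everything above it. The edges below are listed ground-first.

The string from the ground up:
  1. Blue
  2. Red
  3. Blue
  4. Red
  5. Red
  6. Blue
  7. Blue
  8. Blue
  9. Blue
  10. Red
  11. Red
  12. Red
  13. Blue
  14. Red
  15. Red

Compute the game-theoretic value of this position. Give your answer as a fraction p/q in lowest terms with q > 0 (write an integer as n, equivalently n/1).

10121/16384

step 1: add Blue to get B; options L={ 0 } R={ · } → 1
step 2: add Red to get BR; options L={ 0 } R={ 1 } → 1/2
step 3: add Blue to get BRB; options L={ 0, 1/2 } R={ 1 } → 3/4
step 4: add Red to get BRBR; options L={ 0, 1/2 } R={ 3/4, 1 } → 5/8
step 5: add Red to get BRBRR; options L={ 0, 1/2 } R={ 5/8, 3/4, 1 } → 9/16
step 6: add Blue to get BRBRRB; options L={ 0, 1/2, 9/16 } R={ 5/8, 3/4, 1 } → 19/32
step 7: add Blue to get BRBRRBB; options L={ 0, 1/2, 9/16, 19/32 } R={ 5/8, 3/4, 1 } → 39/64
step 8: add Blue to get BRBRRBBB; options L={ 0, 1/2, 9/16, 19/32, 39/64 } R={ 5/8, 3/4, 1 } → 79/128
step 9: add Blue to get BRBRRBBBB; options L={ 0, 1/2, 9/16, 19/32, 39/64, 79/128 } R={ 5/8, 3/4, 1 } → 159/256
step 10: add Red to get BRBRRBBBBR; options L={ 0, 1/2, 9/16, 19/32, 39/64, 79/128 } R={ 159/256, 5/8, 3/4, 1 } → 317/512
step 11: add Red to get BRBRRBBBBRR; options L={ 0, 1/2, 9/16, 19/32, 39/64, 79/128 } R={ 317/512, 159/256, 5/8, 3/4, 1 } → 633/1024
step 12: add Red to get BRBRRBBBBRRR; options L={ 0, 1/2, 9/16, 19/32, 39/64, 79/128 } R={ 633/1024, 317/512, 159/256, 5/8, 3/4, 1 } → 1265/2048
step 13: add Blue to get BRBRRBBBBRRRB; options L={ 0, 1/2, 9/16, 19/32, 39/64, 79/128, 1265/2048 } R={ 633/1024, 317/512, 159/256, 5/8, 3/4, 1 } → 2531/4096
step 14: add Red to get BRBRRBBBBRRRBR; options L={ 0, 1/2, 9/16, 19/32, 39/64, 79/128, 1265/2048 } R={ 2531/4096, 633/1024, 317/512, 159/256, 5/8, 3/4, 1 } → 5061/8192
step 15: add Red to get BRBRRBBBBRRRBRR; options L={ 0, 1/2, 9/16, 19/32, 39/64, 79/128, 1265/2048 } R={ 5061/8192, 2531/4096, 633/1024, 317/512, 159/256, 5/8, 3/4, 1 } → 10121/16384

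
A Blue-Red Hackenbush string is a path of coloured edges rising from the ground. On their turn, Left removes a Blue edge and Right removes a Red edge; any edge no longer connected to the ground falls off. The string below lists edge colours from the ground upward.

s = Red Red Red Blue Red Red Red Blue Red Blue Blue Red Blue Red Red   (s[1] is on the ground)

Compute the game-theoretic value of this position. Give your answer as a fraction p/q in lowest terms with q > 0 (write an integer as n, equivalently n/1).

-11927/4096

Build value(s[:k]) for k = 1..15, string s = Red Red Red Blue Red Red Red Blue Red Blue Blue Red Blue Red Red.
edge 1 of 15 (Red): { (no moves) | 0 } ⇒ -1
edge 2 of 15 (Red): { (no moves) | -1,0 } ⇒ -2
edge 3 of 15 (Red): { (no moves) | -2,-1,0 } ⇒ -3
edge 4 of 15 (Blue): { -3 | -2,-1,0 } ⇒ -5/2
edge 5 of 15 (Red): { -3 | -5/2,-2,-1,0 } ⇒ -11/4
edge 6 of 15 (Red): { -3 | -11/4,-5/2,-2,-1,0 } ⇒ -23/8
edge 7 of 15 (Red): { -3 | -23/8,-11/4,-5/2,-2,-1,0 } ⇒ -47/16
edge 8 of 15 (Blue): { -3,-47/16 | -23/8,-11/4,-5/2,-2,-1,0 } ⇒ -93/32
edge 9 of 15 (Red): { -3,-47/16 | -93/32,-23/8,-11/4,-5/2,-2,-1,0 } ⇒ -187/64
edge 10 of 15 (Blue): { -3,-47/16,-187/64 | -93/32,-23/8,-11/4,-5/2,-2,-1,0 } ⇒ -373/128
edge 11 of 15 (Blue): { -3,-47/16,-187/64,-373/128 | -93/32,-23/8,-11/4,-5/2,-2,-1,0 } ⇒ -745/256
edge 12 of 15 (Red): { -3,-47/16,-187/64,-373/128 | -745/256,-93/32,-23/8,-11/4,-5/2,-2,-1,0 } ⇒ -1491/512
edge 13 of 15 (Blue): { -3,-47/16,-187/64,-373/128,-1491/512 | -745/256,-93/32,-23/8,-11/4,-5/2,-2,-1,0 } ⇒ -2981/1024
edge 14 of 15 (Red): { -3,-47/16,-187/64,-373/128,-1491/512 | -2981/1024,-745/256,-93/32,-23/8,-11/4,-5/2,-2,-1,0 } ⇒ -5963/2048
edge 15 of 15 (Red): { -3,-47/16,-187/64,-373/128,-1491/512 | -5963/2048,-2981/1024,-745/256,-93/32,-23/8,-11/4,-5/2,-2,-1,0 } ⇒ -11927/4096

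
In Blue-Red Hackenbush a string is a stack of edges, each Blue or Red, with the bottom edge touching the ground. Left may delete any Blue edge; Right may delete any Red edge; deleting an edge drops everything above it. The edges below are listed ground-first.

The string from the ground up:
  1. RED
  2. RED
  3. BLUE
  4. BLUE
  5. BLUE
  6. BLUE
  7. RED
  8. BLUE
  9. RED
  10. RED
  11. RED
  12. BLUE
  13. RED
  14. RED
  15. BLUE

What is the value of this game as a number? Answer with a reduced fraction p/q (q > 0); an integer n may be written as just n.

G_1 [R]  L=[]  R=[0]  => -1
G_2 [RR]  L=[]  R=[-1 0]  => -2
G_3 [RRB]  L=[-2]  R=[-1 0]  => -3/2
G_4 [RRBB]  L=[-2 -3/2]  R=[-1 0]  => -5/4
G_5 [RRBBB]  L=[-2 -3/2 -5/4]  R=[-1 0]  => -9/8
G_6 [RRBBBB]  L=[-2 -3/2 -5/4 -9/8]  R=[-1 0]  => -17/16
G_7 [RRBBBBR]  L=[-2 -3/2 -5/4 -9/8]  R=[-17/16 -1 0]  => -35/32
G_8 [RRBBBBRB]  L=[-2 -3/2 -5/4 -9/8 -35/32]  R=[-17/16 -1 0]  => -69/64
G_9 [RRBBBBRBR]  L=[-2 -3/2 -5/4 -9/8 -35/32]  R=[-69/64 -17/16 -1 0]  => -139/128
G_10 [RRBBBBRBRR]  L=[-2 -3/2 -5/4 -9/8 -35/32]  R=[-139/128 -69/64 -17/16 -1 0]  => -279/256
G_11 [RRBBBBRBRRR]  L=[-2 -3/2 -5/4 -9/8 -35/32]  R=[-279/256 -139/128 -69/64 -17/16 -1 0]  => -559/512
G_12 [RRBBBBRBRRRB]  L=[-2 -3/2 -5/4 -9/8 -35/32 -559/512]  R=[-279/256 -139/128 -69/64 -17/16 -1 0]  => -1117/1024
G_13 [RRBBBBRBRRRBR]  L=[-2 -3/2 -5/4 -9/8 -35/32 -559/512]  R=[-1117/1024 -279/256 -139/128 -69/64 -17/16 -1 0]  => -2235/2048
G_14 [RRBBBBRBRRRBRR]  L=[-2 -3/2 -5/4 -9/8 -35/32 -559/512]  R=[-2235/2048 -1117/1024 -279/256 -139/128 -69/64 -17/16 -1 0]  => -4471/4096
G_15 [RRBBBBRBRRRBRRB]  L=[-2 -3/2 -5/4 -9/8 -35/32 -559/512 -4471/4096]  R=[-2235/2048 -1117/1024 -279/256 -139/128 -69/64 -17/16 -1 0]  => -8941/8192

-8941/8192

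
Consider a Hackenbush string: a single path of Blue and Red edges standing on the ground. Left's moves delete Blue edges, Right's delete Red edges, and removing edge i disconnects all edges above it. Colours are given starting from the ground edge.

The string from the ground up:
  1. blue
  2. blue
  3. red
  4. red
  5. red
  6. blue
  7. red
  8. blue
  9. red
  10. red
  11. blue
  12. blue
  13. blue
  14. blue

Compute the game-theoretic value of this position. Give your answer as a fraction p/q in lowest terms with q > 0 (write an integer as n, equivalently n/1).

step 1: add blue to get b; options L={ 0 } R={ — } gives 1
step 2: add blue to get bb; options L={ 0; 1 } R={ — } gives 2
step 3: add red to get bbr; options L={ 0; 1 } R={ 2 } gives 3/2
step 4: add red to get bbrr; options L={ 0; 1 } R={ 3/2; 2 } gives 5/4
step 5: add red to get bbrrr; options L={ 0; 1 } R={ 5/4; 3/2; 2 } gives 9/8
step 6: add blue to get bbrrrb; options L={ 0; 1; 9/8 } R={ 5/4; 3/2; 2 } gives 19/16
step 7: add red to get bbrrrbr; options L={ 0; 1; 9/8 } R={ 19/16; 5/4; 3/2; 2 } gives 37/32
step 8: add blue to get bbrrrbrb; options L={ 0; 1; 9/8; 37/32 } R={ 19/16; 5/4; 3/2; 2 } gives 75/64
step 9: add red to get bbrrrbrbr; options L={ 0; 1; 9/8; 37/32 } R={ 75/64; 19/16; 5/4; 3/2; 2 } gives 149/128
step 10: add red to get bbrrrbrbrr; options L={ 0; 1; 9/8; 37/32 } R={ 149/128; 75/64; 19/16; 5/4; 3/2; 2 } gives 297/256
step 11: add blue to get bbrrrbrbrrb; options L={ 0; 1; 9/8; 37/32; 297/256 } R={ 149/128; 75/64; 19/16; 5/4; 3/2; 2 } gives 595/512
step 12: add blue to get bbrrrbrbrrbb; options L={ 0; 1; 9/8; 37/32; 297/256; 595/512 } R={ 149/128; 75/64; 19/16; 5/4; 3/2; 2 } gives 1191/1024
step 13: add blue to get bbrrrbrbrrbbb; options L={ 0; 1; 9/8; 37/32; 297/256; 595/512; 1191/1024 } R={ 149/128; 75/64; 19/16; 5/4; 3/2; 2 } gives 2383/2048
step 14: add blue to get bbrrrbrbrrbbbb; options L={ 0; 1; 9/8; 37/32; 297/256; 595/512; 1191/1024; 2383/2048 } R={ 149/128; 75/64; 19/16; 5/4; 3/2; 2 } gives 4767/4096

4767/4096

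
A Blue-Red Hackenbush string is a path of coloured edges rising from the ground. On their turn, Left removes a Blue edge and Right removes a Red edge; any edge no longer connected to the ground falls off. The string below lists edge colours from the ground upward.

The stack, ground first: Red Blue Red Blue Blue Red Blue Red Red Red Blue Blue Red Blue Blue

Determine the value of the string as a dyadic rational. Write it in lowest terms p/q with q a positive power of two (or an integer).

Recurse on prefixes of the 15-edge string Red Blue Red Blue Blue Red Blue Red Red Red Blue Blue Red Blue Blue:
1 of 15 · R · max L −∞ · min R 0 => -1
2 of 15 · RB · max L -1 · min R 0 => -1/2
3 of 15 · RBR · max L -1 · min R -1/2 => -3/4
4 of 15 · RBRB · max L -3/4 · min R -1/2 => -5/8
5 of 15 · RBRBB · max L -5/8 · min R -1/2 => -9/16
6 of 15 · RBRBBR · max L -5/8 · min R -9/16 => -19/32
7 of 15 · RBRBBRB · max L -19/32 · min R -9/16 => -37/64
8 of 15 · RBRBBRBR · max L -19/32 · min R -37/64 => -75/128
9 of 15 · RBRBBRBRR · max L -19/32 · min R -75/128 => -151/256
10 of 15 · RBRBBRBRRR · max L -19/32 · min R -151/256 => -303/512
11 of 15 · RBRBBRBRRRB · max L -303/512 · min R -151/256 => -605/1024
12 of 15 · RBRBBRBRRRBB · max L -605/1024 · min R -151/256 => -1209/2048
13 of 15 · RBRBBRBRRRBBR · max L -605/1024 · min R -1209/2048 => -2419/4096
14 of 15 · RBRBBRBRRRBBRB · max L -2419/4096 · min R -1209/2048 => -4837/8192
15 of 15 · RBRBBRBRRRBBRBB · max L -4837/8192 · min R -1209/2048 => -9673/16384

-9673/16384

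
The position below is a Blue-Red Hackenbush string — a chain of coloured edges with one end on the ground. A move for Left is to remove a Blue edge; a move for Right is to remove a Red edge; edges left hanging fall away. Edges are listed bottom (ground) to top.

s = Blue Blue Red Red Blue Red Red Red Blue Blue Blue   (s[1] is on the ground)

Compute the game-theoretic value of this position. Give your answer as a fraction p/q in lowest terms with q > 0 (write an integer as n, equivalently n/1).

Recurse on prefixes of the 11-edge string Blue Blue Red Red Blue Red Red Red Blue Blue Blue:
1 of 11 · B · max L 0 · min R +∞ ⇒ 1
2 of 11 · BB · max L 1 · min R +∞ ⇒ 2
3 of 11 · BBR · max L 1 · min R 2 ⇒ 3/2
4 of 11 · BBRR · max L 1 · min R 3/2 ⇒ 5/4
5 of 11 · BBRRB · max L 5/4 · min R 3/2 ⇒ 11/8
6 of 11 · BBRRBR · max L 5/4 · min R 11/8 ⇒ 21/16
7 of 11 · BBRRBRR · max L 5/4 · min R 21/16 ⇒ 41/32
8 of 11 · BBRRBRRR · max L 5/4 · min R 41/32 ⇒ 81/64
9 of 11 · BBRRBRRRB · max L 81/64 · min R 41/32 ⇒ 163/128
10 of 11 · BBRRBRRRBB · max L 163/128 · min R 41/32 ⇒ 327/256
11 of 11 · BBRRBRRRBBB · max L 327/256 · min R 41/32 ⇒ 655/512

655/512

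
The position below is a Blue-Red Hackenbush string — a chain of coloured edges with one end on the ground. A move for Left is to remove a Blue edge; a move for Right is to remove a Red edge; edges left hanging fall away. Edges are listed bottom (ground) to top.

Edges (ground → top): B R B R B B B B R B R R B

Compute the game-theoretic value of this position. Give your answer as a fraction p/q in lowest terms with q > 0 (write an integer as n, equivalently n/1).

3027/4096

Recurse on prefixes of the 13-edge string B R B R B B B B R B R R B:
v_1 [B]  L=[0]  R=[(no moves)]  => 1
v_2 [BR]  L=[0]  R=[1]  => 1/2
v_3 [BRB]  L=[0, 1/2]  R=[1]  => 3/4
v_4 [BRBR]  L=[0, 1/2]  R=[3/4, 1]  => 5/8
v_5 [BRBRB]  L=[0, 1/2, 5/8]  R=[3/4, 1]  => 11/16
v_6 [BRBRBB]  L=[0, 1/2, 5/8, 11/16]  R=[3/4, 1]  => 23/32
v_7 [BRBRBBB]  L=[0, 1/2, 5/8, 11/16, 23/32]  R=[3/4, 1]  => 47/64
v_8 [BRBRBBBB]  L=[0, 1/2, 5/8, 11/16, 23/32, 47/64]  R=[3/4, 1]  => 95/128
v_9 [BRBRBBBBR]  L=[0, 1/2, 5/8, 11/16, 23/32, 47/64]  R=[95/128, 3/4, 1]  => 189/256
v_10 [BRBRBBBBRB]  L=[0, 1/2, 5/8, 11/16, 23/32, 47/64, 189/256]  R=[95/128, 3/4, 1]  => 379/512
v_11 [BRBRBBBBRBR]  L=[0, 1/2, 5/8, 11/16, 23/32, 47/64, 189/256]  R=[379/512, 95/128, 3/4, 1]  => 757/1024
v_12 [BRBRBBBBRBRR]  L=[0, 1/2, 5/8, 11/16, 23/32, 47/64, 189/256]  R=[757/1024, 379/512, 95/128, 3/4, 1]  => 1513/2048
v_13 [BRBRBBBBRBRRB]  L=[0, 1/2, 5/8, 11/16, 23/32, 47/64, 189/256, 1513/2048]  R=[757/1024, 379/512, 95/128, 3/4, 1]  => 3027/4096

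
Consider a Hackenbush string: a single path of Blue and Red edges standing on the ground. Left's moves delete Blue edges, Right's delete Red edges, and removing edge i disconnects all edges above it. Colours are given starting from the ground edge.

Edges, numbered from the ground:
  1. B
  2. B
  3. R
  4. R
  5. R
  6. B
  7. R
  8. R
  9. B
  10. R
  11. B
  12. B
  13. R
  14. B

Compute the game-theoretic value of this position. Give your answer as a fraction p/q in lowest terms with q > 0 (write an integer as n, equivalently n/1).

Prefix values for B B R R R B R R B R B B R B via {L|R} + simplicity:
edge 1 of 14 (B): { 0 | — } gives 1
edge 2 of 14 (B): { 0; 1 | — } gives 2
edge 3 of 14 (R): { 0; 1 | 2 } gives 3/2
edge 4 of 14 (R): { 0; 1 | 3/2; 2 } gives 5/4
edge 5 of 14 (R): { 0; 1 | 5/4; 3/2; 2 } gives 9/8
edge 6 of 14 (B): { 0; 1; 9/8 | 5/4; 3/2; 2 } gives 19/16
edge 7 of 14 (R): { 0; 1; 9/8 | 19/16; 5/4; 3/2; 2 } gives 37/32
edge 8 of 14 (R): { 0; 1; 9/8 | 37/32; 19/16; 5/4; 3/2; 2 } gives 73/64
edge 9 of 14 (B): { 0; 1; 9/8; 73/64 | 37/32; 19/16; 5/4; 3/2; 2 } gives 147/128
edge 10 of 14 (R): { 0; 1; 9/8; 73/64 | 147/128; 37/32; 19/16; 5/4; 3/2; 2 } gives 293/256
edge 11 of 14 (B): { 0; 1; 9/8; 73/64; 293/256 | 147/128; 37/32; 19/16; 5/4; 3/2; 2 } gives 587/512
edge 12 of 14 (B): { 0; 1; 9/8; 73/64; 293/256; 587/512 | 147/128; 37/32; 19/16; 5/4; 3/2; 2 } gives 1175/1024
edge 13 of 14 (R): { 0; 1; 9/8; 73/64; 293/256; 587/512 | 1175/1024; 147/128; 37/32; 19/16; 5/4; 3/2; 2 } gives 2349/2048
edge 14 of 14 (B): { 0; 1; 9/8; 73/64; 293/256; 587/512; 2349/2048 | 1175/1024; 147/128; 37/32; 19/16; 5/4; 3/2; 2 } gives 4699/4096

4699/4096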